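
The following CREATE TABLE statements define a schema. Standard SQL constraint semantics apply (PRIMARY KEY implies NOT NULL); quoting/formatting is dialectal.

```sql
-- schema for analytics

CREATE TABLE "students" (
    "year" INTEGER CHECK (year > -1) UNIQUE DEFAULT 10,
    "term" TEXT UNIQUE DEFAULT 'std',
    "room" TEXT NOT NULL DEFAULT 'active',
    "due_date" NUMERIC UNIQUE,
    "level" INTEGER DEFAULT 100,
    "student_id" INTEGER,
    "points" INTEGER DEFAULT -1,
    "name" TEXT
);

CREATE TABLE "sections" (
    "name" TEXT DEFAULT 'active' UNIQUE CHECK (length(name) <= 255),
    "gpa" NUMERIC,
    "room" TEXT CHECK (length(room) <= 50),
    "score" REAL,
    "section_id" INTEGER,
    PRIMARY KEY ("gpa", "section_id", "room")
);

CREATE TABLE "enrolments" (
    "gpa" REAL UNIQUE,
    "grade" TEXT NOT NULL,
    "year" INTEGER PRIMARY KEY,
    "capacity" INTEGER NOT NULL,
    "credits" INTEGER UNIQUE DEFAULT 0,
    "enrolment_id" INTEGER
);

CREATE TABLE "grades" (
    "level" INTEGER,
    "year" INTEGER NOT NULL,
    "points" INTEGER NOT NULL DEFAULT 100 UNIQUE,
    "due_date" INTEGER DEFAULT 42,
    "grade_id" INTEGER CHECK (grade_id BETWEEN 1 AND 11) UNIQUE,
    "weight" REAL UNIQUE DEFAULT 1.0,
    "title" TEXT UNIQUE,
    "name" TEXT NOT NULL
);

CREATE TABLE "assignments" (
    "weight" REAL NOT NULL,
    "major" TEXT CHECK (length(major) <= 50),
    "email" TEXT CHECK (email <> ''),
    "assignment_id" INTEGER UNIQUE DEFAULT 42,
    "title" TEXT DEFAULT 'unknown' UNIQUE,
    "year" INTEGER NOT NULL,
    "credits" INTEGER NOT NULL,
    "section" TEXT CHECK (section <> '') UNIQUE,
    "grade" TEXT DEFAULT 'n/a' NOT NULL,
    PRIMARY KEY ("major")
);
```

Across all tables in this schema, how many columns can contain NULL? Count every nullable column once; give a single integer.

21

students: 7 nullable (year, term, due_date, level, student_id, points, name — PK none and explicit NOT NULL columns excluded).
sections: 2 nullable (name, score — PK (gpa, section_id, room) and explicit NOT NULL columns excluded).
enrolments: 3 nullable (gpa, credits, enrolment_id — PK (year) and explicit NOT NULL columns excluded).
grades: 5 nullable (level, due_date, grade_id, weight, title — PK none and explicit NOT NULL columns excluded).
assignments: 4 nullable (email, assignment_id, title, section — PK (major) and explicit NOT NULL columns excluded).
Total: 7 + 2 + 3 + 5 + 4 = 21.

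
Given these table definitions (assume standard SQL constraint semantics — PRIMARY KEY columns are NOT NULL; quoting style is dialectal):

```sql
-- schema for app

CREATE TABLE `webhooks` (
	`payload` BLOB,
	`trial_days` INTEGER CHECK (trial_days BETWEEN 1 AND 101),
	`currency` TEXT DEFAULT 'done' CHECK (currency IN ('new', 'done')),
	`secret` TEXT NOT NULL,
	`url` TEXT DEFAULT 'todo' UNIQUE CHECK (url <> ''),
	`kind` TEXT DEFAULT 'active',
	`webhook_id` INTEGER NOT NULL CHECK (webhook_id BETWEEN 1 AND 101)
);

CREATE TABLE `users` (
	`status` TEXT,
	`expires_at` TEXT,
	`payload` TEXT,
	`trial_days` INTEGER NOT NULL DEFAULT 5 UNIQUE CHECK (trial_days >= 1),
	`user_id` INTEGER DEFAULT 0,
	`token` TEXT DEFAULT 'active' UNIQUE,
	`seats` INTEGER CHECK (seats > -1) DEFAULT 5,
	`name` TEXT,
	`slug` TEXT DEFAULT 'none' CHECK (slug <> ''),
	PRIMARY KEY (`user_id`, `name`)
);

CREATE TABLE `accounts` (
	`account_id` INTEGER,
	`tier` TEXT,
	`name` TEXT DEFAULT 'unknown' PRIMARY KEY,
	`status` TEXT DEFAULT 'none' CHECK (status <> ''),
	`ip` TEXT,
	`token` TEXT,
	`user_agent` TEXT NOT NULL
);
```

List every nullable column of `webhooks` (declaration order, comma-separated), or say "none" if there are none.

payload, trial_days, currency, url, kind

- payload: no NOT NULL constraint applies → nullable.
- trial_days: CHECK does not forbid NULL (a CHECK constraint passes when its expression is NULL) → nullable.
- currency: CHECK does not forbid NULL (a CHECK constraint passes when its expression is NULL) → nullable.
- secret: declared NOT NULL → not nullable.
- url: CHECK does not forbid NULL (a CHECK constraint passes when its expression is NULL) → nullable.
- kind: DEFAULT only fills an omitted column; an explicit NULL is still allowed → nullable.
- webhook_id: declared NOT NULL → not nullable.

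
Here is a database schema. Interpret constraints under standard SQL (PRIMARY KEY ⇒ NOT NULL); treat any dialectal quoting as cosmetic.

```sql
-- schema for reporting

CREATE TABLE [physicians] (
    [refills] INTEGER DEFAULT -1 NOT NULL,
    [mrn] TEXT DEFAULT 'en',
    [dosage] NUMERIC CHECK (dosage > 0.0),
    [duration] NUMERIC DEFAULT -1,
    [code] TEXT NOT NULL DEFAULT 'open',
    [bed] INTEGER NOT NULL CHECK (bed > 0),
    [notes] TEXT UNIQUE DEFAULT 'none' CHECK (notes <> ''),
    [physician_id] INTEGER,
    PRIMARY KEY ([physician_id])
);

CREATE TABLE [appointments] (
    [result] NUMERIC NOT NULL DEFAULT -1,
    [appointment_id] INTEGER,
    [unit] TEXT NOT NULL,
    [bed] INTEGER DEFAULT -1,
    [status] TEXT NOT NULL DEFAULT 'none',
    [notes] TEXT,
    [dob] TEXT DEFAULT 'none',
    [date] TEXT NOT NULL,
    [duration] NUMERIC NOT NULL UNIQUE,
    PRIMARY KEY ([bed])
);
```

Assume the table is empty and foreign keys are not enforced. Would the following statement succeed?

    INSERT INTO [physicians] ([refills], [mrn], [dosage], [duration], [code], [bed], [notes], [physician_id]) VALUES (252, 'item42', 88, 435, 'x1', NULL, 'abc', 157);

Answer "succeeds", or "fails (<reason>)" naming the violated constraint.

fails (NOT NULL on bed)

bed is explicitly set to NULL, but bed is declared NOT NULL.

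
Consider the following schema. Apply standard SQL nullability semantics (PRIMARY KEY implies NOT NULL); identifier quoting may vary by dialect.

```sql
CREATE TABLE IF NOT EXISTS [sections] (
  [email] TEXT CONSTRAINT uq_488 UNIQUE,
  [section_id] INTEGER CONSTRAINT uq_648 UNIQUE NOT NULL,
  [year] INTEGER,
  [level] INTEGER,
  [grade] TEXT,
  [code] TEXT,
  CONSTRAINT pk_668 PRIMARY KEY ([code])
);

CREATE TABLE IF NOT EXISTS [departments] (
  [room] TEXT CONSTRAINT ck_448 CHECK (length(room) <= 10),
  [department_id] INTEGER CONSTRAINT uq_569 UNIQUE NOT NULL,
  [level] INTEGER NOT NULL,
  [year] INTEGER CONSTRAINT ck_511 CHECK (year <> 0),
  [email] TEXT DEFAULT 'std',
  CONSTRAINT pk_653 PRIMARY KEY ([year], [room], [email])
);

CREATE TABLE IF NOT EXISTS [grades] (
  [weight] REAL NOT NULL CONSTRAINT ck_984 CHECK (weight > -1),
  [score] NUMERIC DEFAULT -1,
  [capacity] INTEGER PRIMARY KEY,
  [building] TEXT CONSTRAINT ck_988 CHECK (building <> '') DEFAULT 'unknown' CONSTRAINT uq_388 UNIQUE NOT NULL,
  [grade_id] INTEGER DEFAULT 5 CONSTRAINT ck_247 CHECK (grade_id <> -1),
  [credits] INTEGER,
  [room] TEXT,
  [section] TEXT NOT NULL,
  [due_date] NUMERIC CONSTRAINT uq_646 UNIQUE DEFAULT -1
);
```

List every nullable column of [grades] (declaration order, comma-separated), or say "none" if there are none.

score, grade_id, credits, room, due_date

- weight: declared NOT NULL → not nullable.
- score: DEFAULT only fills an omitted column; an explicit NULL is still allowed → nullable.
- capacity: part of the PRIMARY KEY, which implies NOT NULL → not nullable.
- building: declared NOT NULL → not nullable.
- grade_id: CHECK does not forbid NULL (a CHECK constraint passes when its expression is NULL) → nullable.
- credits: no NOT NULL constraint applies → nullable.
- room: no NOT NULL constraint applies → nullable.
- section: declared NOT NULL → not nullable.
- due_date: UNIQUE does not imply NOT NULL → nullable.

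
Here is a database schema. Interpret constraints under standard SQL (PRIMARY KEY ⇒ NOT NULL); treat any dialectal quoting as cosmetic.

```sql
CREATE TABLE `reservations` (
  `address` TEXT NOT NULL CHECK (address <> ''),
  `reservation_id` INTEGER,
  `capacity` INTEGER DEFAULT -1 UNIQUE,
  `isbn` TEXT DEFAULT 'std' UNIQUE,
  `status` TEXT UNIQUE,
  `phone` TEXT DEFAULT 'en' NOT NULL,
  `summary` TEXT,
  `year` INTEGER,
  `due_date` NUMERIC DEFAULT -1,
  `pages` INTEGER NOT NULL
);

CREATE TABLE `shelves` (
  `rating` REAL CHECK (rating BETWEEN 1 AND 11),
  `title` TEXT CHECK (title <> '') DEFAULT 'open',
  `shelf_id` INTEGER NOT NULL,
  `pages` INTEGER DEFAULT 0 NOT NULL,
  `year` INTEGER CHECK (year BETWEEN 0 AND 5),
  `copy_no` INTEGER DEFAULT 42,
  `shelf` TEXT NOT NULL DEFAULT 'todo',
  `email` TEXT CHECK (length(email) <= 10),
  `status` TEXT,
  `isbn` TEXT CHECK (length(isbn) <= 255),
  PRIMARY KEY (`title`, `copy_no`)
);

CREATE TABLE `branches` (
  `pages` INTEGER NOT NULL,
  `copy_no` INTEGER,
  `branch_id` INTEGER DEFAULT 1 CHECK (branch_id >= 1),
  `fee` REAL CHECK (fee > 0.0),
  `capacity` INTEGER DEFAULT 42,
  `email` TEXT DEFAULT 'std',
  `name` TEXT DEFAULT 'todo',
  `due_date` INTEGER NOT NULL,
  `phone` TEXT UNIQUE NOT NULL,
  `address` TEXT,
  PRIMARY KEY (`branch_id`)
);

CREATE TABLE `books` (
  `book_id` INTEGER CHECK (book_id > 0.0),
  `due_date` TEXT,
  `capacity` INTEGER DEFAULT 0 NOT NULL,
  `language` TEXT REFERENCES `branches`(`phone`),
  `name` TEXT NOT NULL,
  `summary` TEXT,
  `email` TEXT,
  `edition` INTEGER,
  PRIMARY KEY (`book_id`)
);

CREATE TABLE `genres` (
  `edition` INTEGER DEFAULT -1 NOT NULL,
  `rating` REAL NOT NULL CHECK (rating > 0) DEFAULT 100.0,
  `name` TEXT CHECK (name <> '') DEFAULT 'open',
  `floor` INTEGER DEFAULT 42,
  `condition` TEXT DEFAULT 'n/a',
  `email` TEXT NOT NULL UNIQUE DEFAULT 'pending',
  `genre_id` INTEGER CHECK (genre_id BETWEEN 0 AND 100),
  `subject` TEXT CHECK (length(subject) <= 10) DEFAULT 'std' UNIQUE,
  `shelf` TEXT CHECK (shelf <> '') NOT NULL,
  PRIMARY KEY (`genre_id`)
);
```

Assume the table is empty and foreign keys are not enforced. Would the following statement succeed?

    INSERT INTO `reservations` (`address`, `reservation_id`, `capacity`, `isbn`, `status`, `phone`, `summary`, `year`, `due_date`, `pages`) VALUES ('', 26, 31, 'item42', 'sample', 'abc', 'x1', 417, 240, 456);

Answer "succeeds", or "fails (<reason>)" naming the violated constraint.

fails (CHECK on address)

The value '' for address violates CHECK (address <> '').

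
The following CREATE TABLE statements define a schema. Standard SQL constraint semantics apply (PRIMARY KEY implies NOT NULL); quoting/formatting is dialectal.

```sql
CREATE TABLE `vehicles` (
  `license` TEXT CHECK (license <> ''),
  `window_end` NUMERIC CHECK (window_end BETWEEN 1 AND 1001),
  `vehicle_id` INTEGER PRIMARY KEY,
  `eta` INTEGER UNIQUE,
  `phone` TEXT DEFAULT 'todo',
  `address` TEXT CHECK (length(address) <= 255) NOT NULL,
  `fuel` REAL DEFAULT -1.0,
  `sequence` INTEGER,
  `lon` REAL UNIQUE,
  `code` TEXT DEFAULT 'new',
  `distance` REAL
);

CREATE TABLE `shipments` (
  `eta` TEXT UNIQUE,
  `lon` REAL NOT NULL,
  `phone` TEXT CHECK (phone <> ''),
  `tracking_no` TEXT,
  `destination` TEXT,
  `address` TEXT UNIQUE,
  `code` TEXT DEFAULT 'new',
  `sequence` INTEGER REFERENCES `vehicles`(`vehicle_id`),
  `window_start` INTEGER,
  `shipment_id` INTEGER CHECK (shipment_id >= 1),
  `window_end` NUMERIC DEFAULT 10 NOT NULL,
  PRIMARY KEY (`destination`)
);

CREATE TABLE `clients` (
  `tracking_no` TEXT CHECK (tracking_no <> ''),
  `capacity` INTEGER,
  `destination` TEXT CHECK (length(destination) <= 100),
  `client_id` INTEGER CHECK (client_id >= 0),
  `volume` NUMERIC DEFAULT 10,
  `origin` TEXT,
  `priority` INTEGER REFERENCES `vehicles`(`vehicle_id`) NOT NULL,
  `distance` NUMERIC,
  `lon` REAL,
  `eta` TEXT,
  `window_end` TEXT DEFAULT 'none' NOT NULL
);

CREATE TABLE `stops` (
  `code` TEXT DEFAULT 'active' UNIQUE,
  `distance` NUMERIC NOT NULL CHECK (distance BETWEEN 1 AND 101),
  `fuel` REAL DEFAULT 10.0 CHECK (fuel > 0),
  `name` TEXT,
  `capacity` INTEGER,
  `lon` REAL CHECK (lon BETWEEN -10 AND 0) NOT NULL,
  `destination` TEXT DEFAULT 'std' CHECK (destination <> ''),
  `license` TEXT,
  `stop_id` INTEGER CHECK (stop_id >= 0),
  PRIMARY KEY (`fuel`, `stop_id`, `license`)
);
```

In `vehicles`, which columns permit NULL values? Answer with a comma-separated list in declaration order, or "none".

license, window_end, eta, phone, fuel, sequence, lon, code, distance

- license: CHECK does not forbid NULL (a CHECK constraint passes when its expression is NULL) → nullable.
- window_end: CHECK does not forbid NULL (a CHECK constraint passes when its expression is NULL) → nullable.
- vehicle_id: part of the PRIMARY KEY, which implies NOT NULL → not nullable.
- eta: UNIQUE does not imply NOT NULL → nullable.
- phone: DEFAULT only fills an omitted column; an explicit NULL is still allowed → nullable.
- address: declared NOT NULL → not nullable.
- fuel: DEFAULT only fills an omitted column; an explicit NULL is still allowed → nullable.
- sequence: no NOT NULL constraint applies → nullable.
- lon: UNIQUE does not imply NOT NULL → nullable.
- code: DEFAULT only fills an omitted column; an explicit NULL is still allowed → nullable.
- distance: no NOT NULL constraint applies → nullable.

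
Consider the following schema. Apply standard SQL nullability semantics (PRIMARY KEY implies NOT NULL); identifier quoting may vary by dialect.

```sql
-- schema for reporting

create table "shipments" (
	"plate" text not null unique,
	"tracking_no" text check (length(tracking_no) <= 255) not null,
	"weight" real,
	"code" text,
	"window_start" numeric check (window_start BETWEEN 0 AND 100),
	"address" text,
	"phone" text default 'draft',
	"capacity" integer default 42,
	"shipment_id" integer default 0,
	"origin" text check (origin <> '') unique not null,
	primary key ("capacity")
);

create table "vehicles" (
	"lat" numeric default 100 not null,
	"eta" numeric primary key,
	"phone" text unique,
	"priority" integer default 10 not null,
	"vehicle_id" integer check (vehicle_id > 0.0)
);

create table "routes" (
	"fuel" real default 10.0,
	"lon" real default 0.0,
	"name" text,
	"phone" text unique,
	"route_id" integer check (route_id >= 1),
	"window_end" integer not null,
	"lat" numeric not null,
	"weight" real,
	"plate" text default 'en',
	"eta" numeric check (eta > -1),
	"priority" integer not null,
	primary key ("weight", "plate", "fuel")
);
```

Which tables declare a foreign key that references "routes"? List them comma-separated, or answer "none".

none

No REFERENCES clause anywhere in the schema names routes.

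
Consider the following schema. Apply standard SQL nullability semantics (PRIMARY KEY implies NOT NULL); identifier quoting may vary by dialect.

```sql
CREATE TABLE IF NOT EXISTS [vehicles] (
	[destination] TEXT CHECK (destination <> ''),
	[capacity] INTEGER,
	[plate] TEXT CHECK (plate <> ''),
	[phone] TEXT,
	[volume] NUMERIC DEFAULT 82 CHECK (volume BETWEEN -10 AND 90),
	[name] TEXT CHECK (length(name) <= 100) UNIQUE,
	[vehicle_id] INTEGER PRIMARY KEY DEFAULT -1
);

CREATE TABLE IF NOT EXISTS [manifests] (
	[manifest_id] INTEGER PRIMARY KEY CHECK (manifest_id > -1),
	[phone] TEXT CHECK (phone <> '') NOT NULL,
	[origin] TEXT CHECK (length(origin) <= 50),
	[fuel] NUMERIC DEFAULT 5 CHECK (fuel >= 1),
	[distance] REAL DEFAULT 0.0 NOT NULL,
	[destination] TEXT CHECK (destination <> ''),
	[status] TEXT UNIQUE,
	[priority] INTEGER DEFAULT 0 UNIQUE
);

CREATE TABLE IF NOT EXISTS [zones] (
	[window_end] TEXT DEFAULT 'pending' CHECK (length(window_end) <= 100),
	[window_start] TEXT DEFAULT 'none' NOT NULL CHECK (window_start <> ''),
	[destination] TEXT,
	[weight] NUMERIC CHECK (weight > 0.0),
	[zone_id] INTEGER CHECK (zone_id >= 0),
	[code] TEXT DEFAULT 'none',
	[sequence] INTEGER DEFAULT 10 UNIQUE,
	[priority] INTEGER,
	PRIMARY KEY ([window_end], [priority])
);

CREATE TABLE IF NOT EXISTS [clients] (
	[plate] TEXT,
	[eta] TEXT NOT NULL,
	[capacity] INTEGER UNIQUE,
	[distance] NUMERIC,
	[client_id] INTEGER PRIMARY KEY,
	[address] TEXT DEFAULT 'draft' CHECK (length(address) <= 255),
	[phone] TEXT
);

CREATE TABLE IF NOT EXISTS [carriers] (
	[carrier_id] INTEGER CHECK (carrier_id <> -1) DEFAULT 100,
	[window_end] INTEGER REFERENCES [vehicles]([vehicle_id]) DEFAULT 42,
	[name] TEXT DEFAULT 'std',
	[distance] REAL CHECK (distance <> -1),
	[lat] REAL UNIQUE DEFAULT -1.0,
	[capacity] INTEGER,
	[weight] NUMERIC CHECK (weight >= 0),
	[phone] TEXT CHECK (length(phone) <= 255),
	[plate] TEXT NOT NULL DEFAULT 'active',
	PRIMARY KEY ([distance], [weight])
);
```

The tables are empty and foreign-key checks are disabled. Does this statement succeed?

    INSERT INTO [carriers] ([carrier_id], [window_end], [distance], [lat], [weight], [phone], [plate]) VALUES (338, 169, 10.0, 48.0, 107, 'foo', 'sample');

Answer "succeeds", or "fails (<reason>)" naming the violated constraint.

NOT NULL columns: distance is supplied; plate is supplied; weight is supplied.
CHECK constraints: 338 satisfies (carrier_id <> -1); 10.0 satisfies (distance <> -1); 107 satisfies (weight >= 0); 'foo' satisfies (length(phone) <= 255).
No constraint is violated.

succeeds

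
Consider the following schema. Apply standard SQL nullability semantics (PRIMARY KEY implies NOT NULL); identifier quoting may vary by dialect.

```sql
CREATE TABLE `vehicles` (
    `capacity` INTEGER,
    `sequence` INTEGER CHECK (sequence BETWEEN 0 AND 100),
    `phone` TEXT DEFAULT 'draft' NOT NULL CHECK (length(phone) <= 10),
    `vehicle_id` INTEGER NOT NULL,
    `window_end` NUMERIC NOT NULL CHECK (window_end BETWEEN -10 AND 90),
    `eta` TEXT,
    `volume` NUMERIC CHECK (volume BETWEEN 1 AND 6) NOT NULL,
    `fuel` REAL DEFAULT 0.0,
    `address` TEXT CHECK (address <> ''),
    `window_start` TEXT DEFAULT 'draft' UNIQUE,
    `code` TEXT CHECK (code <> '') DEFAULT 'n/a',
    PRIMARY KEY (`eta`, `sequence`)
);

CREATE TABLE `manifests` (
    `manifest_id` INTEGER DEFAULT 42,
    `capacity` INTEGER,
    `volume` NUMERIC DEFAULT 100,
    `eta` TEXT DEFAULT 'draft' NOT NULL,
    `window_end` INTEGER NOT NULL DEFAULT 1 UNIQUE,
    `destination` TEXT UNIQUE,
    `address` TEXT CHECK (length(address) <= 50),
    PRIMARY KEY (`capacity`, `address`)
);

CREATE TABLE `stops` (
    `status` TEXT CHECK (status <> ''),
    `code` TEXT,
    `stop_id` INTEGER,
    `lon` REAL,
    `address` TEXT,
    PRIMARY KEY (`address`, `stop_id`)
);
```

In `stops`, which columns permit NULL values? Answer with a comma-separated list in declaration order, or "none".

- status: CHECK does not forbid NULL (a CHECK constraint passes when its expression is NULL) → nullable.
- code: no NOT NULL constraint applies → nullable.
- stop_id: part of the PRIMARY KEY, which implies NOT NULL → not nullable.
- lon: no NOT NULL constraint applies → nullable.
- address: part of the PRIMARY KEY, which implies NOT NULL → not nullable.

status, code, lon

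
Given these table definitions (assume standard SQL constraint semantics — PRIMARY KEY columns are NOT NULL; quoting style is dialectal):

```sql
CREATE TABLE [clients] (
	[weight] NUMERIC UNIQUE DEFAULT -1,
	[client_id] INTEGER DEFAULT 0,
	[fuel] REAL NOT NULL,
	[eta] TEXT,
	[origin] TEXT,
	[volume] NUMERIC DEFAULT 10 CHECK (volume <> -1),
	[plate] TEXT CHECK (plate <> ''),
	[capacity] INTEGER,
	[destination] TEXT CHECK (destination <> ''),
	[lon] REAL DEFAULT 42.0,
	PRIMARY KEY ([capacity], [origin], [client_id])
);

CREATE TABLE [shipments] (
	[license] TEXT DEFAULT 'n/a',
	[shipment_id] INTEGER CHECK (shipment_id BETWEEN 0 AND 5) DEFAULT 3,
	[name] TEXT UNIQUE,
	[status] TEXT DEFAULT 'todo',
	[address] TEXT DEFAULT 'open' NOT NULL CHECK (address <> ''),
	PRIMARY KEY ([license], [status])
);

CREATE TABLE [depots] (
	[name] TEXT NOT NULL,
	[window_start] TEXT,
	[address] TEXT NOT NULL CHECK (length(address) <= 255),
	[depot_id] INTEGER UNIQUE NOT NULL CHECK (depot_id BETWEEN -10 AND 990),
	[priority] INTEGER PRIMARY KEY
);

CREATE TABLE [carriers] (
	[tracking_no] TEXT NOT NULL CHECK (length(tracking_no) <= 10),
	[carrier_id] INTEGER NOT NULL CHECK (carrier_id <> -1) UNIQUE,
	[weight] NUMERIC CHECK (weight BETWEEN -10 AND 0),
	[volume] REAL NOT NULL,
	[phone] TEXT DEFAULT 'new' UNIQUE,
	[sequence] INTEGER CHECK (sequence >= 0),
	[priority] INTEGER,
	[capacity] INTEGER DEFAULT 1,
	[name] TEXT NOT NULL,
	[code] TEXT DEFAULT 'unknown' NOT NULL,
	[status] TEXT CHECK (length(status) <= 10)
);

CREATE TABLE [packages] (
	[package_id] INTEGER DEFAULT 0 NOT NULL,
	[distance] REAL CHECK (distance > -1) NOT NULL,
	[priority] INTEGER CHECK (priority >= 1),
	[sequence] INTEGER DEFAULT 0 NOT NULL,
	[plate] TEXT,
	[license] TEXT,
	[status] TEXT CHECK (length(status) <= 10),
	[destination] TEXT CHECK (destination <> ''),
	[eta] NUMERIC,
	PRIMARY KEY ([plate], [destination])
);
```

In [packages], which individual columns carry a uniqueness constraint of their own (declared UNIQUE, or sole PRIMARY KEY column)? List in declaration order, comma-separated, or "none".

none

- package_id: no UNIQUE or single-column PK constraint.
- distance: no UNIQUE or single-column PK constraint.
- priority: no UNIQUE or single-column PK constraint.
- sequence: no UNIQUE or single-column PK constraint.
- plate: part of a composite PRIMARY KEY — only the tuple is unique, not this column on its own.
- license: no UNIQUE or single-column PK constraint.
- status: no UNIQUE or single-column PK constraint.
- destination: part of a composite PRIMARY KEY — only the tuple is unique, not this column on its own.
- eta: no UNIQUE or single-column PK constraint.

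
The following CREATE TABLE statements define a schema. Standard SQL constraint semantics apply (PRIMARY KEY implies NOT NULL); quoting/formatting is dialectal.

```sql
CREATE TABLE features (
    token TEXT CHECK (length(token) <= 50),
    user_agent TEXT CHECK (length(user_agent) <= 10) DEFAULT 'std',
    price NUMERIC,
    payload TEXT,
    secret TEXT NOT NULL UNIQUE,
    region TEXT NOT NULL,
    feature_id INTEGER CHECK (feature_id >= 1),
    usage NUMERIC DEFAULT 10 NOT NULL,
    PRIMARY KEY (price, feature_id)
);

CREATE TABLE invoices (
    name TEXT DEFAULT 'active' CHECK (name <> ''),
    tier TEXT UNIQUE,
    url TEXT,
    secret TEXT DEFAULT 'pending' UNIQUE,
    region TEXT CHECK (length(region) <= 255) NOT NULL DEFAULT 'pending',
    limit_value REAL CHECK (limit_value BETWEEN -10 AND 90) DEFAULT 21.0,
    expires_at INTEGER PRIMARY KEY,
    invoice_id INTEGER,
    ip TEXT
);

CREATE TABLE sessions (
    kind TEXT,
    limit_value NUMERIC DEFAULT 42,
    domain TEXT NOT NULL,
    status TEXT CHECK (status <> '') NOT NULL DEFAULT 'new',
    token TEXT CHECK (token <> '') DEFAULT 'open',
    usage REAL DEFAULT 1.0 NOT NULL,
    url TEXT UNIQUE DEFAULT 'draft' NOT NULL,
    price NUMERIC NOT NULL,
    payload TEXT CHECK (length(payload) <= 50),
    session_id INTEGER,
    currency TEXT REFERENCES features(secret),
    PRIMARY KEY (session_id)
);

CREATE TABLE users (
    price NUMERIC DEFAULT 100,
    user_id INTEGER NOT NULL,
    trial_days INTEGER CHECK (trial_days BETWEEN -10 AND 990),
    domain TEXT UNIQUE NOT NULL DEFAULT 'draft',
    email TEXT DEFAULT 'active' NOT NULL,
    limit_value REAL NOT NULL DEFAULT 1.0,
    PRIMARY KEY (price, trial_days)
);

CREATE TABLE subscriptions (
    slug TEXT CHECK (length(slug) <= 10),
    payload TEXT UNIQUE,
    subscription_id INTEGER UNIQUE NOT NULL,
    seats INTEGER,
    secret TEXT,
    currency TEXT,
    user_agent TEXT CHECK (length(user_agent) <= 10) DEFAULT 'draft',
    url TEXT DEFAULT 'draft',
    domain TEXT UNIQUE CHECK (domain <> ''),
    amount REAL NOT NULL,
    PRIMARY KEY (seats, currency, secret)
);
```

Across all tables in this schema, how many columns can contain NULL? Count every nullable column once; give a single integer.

20

features: 3 nullable (token, user_agent, payload — PK (price, feature_id) and explicit NOT NULL columns excluded).
invoices: 7 nullable (name, tier, url, secret, limit_value, invoice_id, ip — PK (expires_at) and explicit NOT NULL columns excluded).
sessions: 5 nullable (kind, limit_value, token, payload, currency — PK (session_id) and explicit NOT NULL columns excluded).
users: 0 nullable (none — PK (price, trial_days) and explicit NOT NULL columns excluded).
subscriptions: 5 nullable (slug, payload, user_agent, url, domain — PK (seats, currency, secret) and explicit NOT NULL columns excluded).
Total: 3 + 7 + 5 + 0 + 5 = 20.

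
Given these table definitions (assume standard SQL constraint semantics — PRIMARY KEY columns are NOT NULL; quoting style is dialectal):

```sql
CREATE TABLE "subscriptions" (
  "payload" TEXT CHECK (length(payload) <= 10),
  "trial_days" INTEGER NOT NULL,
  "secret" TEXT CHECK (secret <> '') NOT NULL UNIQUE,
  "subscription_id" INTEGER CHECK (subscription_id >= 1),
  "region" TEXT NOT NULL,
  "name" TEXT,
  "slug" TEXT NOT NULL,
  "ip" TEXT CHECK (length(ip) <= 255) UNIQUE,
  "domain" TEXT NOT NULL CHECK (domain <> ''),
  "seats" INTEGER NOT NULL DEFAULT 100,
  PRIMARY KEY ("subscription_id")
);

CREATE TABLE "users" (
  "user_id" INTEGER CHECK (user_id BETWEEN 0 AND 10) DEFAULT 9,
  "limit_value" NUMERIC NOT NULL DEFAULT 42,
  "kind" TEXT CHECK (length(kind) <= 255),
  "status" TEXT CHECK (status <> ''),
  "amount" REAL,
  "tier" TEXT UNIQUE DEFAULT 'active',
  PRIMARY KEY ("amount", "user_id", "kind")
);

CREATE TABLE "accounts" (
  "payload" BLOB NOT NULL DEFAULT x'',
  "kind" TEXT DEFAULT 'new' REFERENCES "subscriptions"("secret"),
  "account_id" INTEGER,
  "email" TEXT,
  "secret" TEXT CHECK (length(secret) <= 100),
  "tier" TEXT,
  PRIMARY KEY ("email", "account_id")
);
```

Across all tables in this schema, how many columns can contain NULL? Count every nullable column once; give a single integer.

subscriptions: 3 nullable (payload, name, ip — PK (subscription_id) and explicit NOT NULL columns excluded).
users: 2 nullable (status, tier — PK (amount, user_id, kind) and explicit NOT NULL columns excluded).
accounts: 3 nullable (kind, secret, tier — PK (email, account_id) and explicit NOT NULL columns excluded).
Total: 3 + 2 + 3 = 8.

8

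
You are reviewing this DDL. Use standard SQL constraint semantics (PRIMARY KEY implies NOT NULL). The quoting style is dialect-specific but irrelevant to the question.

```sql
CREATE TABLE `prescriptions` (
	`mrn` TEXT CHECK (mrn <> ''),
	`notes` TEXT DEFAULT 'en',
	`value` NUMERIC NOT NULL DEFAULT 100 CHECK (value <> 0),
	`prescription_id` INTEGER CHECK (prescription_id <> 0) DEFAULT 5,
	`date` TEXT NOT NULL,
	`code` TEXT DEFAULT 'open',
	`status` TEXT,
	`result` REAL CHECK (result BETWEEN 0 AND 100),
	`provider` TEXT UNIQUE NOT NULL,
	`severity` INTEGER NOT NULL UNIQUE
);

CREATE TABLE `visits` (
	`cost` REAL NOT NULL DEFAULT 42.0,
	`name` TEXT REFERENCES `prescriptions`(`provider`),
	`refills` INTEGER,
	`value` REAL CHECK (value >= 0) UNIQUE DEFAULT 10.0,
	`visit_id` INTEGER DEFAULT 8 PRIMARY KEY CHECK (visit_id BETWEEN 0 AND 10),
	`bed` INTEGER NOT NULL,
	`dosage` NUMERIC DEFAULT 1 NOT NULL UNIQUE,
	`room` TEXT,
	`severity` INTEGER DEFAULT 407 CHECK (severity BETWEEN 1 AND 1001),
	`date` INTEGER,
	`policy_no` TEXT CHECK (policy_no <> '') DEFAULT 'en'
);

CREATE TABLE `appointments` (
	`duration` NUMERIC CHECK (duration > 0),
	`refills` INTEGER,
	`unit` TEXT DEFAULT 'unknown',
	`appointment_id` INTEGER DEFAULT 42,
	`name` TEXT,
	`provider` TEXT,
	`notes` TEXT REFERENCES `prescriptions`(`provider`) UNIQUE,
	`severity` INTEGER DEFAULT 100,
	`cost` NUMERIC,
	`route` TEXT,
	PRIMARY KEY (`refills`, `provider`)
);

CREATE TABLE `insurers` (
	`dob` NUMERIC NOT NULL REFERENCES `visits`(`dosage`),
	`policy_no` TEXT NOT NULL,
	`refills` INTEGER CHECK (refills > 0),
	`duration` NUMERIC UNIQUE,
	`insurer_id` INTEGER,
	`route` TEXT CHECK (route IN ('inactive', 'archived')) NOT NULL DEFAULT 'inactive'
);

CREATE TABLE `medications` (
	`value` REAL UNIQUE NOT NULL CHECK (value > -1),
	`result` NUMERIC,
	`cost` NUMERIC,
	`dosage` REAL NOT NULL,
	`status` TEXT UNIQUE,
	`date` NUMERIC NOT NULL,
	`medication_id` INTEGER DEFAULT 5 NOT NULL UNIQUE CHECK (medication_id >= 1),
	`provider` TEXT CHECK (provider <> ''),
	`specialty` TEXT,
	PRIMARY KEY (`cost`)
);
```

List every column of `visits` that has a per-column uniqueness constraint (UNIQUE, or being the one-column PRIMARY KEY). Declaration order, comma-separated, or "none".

value, visit_id, dosage

- cost: no UNIQUE or single-column PK constraint.
- name: no UNIQUE or single-column PK constraint.
- refills: no UNIQUE or single-column PK constraint.
- value: declared UNIQUE → unique.
- visit_id: single-column PRIMARY KEY → unique.
- bed: no UNIQUE or single-column PK constraint.
- dosage: declared UNIQUE → unique.
- room: no UNIQUE or single-column PK constraint.
- severity: no UNIQUE or single-column PK constraint.
- date: no UNIQUE or single-column PK constraint.
- policy_no: no UNIQUE or single-column PK constraint.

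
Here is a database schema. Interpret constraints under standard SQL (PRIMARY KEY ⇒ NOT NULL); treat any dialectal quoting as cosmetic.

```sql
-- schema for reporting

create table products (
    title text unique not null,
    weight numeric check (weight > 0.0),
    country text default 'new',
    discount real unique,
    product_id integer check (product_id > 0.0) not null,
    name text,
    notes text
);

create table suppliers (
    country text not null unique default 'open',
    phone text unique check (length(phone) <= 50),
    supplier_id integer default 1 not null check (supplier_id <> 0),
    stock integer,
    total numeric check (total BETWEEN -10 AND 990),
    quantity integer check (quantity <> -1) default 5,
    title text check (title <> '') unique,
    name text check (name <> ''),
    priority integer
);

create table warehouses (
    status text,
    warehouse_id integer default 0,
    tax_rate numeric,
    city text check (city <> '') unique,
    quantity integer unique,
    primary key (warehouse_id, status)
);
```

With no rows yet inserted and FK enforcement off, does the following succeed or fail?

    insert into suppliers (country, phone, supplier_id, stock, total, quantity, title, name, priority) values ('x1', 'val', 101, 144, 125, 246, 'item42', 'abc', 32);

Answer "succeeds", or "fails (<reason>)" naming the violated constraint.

succeeds

NOT NULL columns: country is supplied; supplier_id is supplied.
CHECK constraints: 'val' satisfies (length(phone) <= 50); 101 satisfies (supplier_id <> 0); 125 satisfies (total BETWEEN -10 AND 990); 246 satisfies (quantity <> -1); 'item42' satisfies (title <> ''); 'abc' satisfies (name <> '').
No constraint is violated.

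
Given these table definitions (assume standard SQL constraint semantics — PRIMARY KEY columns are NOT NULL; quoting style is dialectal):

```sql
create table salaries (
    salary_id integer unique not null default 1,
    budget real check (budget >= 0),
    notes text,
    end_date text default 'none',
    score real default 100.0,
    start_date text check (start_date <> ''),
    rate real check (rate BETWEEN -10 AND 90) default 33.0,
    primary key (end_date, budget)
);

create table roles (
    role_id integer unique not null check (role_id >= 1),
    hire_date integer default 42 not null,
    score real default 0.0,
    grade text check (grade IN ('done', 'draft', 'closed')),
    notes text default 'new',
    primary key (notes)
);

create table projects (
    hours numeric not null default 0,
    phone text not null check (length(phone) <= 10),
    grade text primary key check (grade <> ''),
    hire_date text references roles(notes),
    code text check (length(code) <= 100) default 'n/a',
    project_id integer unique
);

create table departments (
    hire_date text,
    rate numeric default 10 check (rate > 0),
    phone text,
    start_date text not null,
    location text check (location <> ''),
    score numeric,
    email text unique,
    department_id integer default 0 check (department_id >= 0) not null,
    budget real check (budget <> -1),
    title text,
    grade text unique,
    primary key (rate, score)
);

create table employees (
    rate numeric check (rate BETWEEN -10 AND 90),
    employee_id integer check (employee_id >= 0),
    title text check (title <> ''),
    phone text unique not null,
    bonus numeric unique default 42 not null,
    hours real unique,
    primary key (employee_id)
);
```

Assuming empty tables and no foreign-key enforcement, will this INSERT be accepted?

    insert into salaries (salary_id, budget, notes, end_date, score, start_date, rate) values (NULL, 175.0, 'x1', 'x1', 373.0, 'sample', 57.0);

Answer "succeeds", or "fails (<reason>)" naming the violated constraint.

fails (NOT NULL on salary_id)

salary_id is explicitly set to NULL, but salary_id is declared NOT NULL.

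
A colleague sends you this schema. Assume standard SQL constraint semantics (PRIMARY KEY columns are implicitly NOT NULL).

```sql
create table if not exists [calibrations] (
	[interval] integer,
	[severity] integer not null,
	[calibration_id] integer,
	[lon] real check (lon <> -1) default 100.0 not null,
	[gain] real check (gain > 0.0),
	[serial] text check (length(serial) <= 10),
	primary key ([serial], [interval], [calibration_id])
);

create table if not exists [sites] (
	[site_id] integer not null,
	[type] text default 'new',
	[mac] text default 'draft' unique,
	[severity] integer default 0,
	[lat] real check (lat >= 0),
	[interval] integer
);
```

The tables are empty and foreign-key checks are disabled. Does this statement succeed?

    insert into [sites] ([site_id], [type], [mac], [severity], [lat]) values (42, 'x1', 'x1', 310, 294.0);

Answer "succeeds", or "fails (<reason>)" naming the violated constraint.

NOT NULL columns: site_id is supplied.
CHECK constraints: 294.0 satisfies (lat >= 0).
No constraint is violated.

succeeds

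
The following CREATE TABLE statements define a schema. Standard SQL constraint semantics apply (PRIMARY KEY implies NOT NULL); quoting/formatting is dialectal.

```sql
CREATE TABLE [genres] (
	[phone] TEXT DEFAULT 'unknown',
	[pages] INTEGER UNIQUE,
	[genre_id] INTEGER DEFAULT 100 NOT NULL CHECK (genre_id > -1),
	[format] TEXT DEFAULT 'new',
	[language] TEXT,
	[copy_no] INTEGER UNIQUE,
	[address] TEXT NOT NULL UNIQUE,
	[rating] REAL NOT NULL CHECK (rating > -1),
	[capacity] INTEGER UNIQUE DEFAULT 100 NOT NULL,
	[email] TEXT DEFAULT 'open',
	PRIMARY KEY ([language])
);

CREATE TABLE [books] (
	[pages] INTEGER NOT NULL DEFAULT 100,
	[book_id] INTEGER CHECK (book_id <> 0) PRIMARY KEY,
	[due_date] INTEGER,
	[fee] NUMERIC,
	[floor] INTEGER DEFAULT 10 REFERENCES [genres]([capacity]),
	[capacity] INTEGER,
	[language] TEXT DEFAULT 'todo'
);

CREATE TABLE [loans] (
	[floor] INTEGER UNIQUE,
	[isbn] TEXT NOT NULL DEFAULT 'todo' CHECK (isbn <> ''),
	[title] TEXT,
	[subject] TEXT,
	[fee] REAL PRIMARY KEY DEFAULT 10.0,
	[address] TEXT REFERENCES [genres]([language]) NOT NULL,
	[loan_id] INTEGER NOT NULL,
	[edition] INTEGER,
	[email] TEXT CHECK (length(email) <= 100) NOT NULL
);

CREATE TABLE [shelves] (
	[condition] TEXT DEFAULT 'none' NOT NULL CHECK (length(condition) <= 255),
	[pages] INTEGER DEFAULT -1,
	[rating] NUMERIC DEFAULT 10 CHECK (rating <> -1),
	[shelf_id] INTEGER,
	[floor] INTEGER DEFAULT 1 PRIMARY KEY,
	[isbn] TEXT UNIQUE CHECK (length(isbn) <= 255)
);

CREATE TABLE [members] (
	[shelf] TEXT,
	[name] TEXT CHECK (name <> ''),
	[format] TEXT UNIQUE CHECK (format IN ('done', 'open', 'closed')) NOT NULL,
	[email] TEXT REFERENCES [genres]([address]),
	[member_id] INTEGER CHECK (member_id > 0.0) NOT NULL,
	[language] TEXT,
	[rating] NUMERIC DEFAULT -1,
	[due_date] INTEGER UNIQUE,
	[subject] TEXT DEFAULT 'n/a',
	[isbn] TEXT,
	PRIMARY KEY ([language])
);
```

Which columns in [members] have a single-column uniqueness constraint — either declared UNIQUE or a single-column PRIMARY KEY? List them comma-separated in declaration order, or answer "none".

format, language, due_date

- shelf: no UNIQUE or single-column PK constraint.
- name: no UNIQUE or single-column PK constraint.
- format: declared UNIQUE → unique.
- email: no UNIQUE or single-column PK constraint.
- member_id: no UNIQUE or single-column PK constraint.
- language: single-column PRIMARY KEY → unique.
- rating: no UNIQUE or single-column PK constraint.
- due_date: declared UNIQUE → unique.
- subject: no UNIQUE or single-column PK constraint.
- isbn: no UNIQUE or single-column PK constraint.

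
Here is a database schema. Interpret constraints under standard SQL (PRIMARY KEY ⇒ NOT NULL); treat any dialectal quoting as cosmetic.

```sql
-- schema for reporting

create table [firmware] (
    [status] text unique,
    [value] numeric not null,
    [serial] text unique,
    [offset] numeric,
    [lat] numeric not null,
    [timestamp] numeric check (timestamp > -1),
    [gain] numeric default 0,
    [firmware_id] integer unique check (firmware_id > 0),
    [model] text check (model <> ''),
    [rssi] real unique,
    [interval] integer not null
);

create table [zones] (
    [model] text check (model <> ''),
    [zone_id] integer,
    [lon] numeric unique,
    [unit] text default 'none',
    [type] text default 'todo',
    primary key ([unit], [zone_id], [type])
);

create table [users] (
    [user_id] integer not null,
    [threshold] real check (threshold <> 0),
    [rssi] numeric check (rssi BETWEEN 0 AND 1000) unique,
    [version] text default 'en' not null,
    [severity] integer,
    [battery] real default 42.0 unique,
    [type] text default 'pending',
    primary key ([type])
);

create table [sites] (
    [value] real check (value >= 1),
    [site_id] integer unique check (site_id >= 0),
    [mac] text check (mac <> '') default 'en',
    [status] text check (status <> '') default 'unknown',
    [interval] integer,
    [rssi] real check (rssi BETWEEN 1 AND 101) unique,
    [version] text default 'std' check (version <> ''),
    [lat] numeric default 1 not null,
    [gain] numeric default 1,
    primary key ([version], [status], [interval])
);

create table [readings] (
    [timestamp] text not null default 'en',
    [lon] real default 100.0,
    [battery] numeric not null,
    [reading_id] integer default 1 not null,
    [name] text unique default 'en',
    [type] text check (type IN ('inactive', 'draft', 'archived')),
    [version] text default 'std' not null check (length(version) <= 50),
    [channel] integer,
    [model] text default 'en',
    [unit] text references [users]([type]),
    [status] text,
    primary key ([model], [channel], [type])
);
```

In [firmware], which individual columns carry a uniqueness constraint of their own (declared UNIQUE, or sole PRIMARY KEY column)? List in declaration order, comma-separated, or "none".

- status: declared UNIQUE → unique.
- value: no UNIQUE or single-column PK constraint.
- serial: declared UNIQUE → unique.
- offset: no UNIQUE or single-column PK constraint.
- lat: no UNIQUE or single-column PK constraint.
- timestamp: no UNIQUE or single-column PK constraint.
- gain: no UNIQUE or single-column PK constraint.
- firmware_id: declared UNIQUE → unique.
- model: no UNIQUE or single-column PK constraint.
- rssi: declared UNIQUE → unique.
- interval: no UNIQUE or single-column PK constraint.

status, serial, firmware_id, rssi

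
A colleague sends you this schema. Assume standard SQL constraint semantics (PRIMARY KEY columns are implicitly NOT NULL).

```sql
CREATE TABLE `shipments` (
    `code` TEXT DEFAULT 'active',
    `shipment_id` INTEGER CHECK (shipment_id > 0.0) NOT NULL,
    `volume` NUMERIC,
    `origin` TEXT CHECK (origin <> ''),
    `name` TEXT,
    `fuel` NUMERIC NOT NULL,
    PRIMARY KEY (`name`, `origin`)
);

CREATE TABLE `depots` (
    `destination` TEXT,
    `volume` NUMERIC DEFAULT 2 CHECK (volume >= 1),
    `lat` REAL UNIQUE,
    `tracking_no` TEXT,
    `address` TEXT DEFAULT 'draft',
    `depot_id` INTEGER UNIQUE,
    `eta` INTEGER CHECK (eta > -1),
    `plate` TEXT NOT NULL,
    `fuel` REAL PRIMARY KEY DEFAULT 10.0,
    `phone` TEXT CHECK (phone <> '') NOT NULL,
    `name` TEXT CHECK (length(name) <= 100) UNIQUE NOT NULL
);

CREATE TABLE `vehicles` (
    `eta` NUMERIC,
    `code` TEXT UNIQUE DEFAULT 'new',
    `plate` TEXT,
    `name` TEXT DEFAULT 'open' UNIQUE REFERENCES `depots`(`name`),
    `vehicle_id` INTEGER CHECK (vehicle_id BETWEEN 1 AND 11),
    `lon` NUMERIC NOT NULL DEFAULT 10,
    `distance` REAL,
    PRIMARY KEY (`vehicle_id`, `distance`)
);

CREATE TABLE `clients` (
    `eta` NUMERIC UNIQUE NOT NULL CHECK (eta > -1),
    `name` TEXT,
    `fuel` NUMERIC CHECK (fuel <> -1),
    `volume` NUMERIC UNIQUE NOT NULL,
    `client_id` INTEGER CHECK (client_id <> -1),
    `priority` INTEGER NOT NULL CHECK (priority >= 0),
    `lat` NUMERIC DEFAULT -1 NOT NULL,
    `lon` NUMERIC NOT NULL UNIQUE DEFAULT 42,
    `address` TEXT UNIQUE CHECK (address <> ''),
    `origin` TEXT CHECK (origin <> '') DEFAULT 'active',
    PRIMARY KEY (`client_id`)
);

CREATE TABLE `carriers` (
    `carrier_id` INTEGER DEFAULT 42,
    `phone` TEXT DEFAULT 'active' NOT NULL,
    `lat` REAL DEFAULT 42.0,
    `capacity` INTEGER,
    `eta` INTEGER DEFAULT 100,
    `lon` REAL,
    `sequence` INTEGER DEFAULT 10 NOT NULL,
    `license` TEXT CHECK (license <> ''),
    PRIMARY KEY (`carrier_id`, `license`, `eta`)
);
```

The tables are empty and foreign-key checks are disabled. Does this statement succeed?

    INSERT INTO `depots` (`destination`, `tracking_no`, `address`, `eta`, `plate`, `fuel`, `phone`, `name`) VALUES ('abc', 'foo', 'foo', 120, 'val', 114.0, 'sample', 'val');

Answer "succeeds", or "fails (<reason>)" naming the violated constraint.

succeeds

NOT NULL columns: fuel is supplied; name is supplied; phone is supplied; plate is supplied.
CHECK constraints: 120 satisfies (eta > -1); 'sample' satisfies (phone <> ''); 'val' satisfies (length(name) <= 100).
No constraint is violated.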